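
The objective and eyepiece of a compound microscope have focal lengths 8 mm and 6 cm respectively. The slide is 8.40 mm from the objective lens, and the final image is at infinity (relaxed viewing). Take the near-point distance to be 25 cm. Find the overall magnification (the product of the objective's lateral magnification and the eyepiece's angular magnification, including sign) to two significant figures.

-83

Convert to cm: f_obj = 8 mm = 0.8 cm; d_o = 8.40 mm = 0.84 cm.
Objective: 1/d_i = 1/f_obj - 1/d_o = 1/0.8 - 1/0.84 = 0.05952 cm^-1, so d_i = 16.800 cm.
m_obj = -d_i/d_o = -16.800/0.84 = -20.000.
Eyepiece angular magnification (image at infinity): M_eye = D/f_e = 25/6 = 4.167.
Overall M = m_obj x M_eye = (-20.000)(4.167) = -83.33.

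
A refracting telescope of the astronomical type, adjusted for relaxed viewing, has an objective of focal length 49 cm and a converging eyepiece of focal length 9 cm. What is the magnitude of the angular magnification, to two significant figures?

|M| = f_obj/|f_eye| = 49/9 = 5.444.

5.4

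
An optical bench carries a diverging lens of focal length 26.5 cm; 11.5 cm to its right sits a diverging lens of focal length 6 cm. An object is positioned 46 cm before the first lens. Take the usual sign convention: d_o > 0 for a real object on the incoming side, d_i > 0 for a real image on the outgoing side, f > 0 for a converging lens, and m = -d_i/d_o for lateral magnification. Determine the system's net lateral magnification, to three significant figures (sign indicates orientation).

0.0639

Applying the thin-lens equation to the first lens, 1/(-26.5) = 1/46 + 1/d_i1, which gives d_i1 = -16.814 cm.
Its lateral magnification is m_1 = -d_i1/d_o1 = -(-16.814)/46 = 0.3655.
With d_i1 < 0 the first image is virtual and lies on the object side; the object distance for lens 2 is d_o2 = 11.5 - (-16.814) = 28.314 cm.
Applying the thin-lens equation again with f_2 = -6 cm and d_o2 = 28.314 cm gives d_i2 = -4.951 cm.
m_2 = -(-4.951)/(28.314) = 0.1749.
Total m = m_1 x m_2 = (0.3655)(0.1749) = 0.0639.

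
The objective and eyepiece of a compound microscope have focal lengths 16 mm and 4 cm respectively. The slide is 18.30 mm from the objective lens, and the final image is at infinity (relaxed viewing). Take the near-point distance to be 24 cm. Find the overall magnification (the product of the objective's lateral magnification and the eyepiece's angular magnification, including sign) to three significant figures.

-41.7

Convert to cm: f_obj = 16 mm = 1.6 cm; d_o = 18.30 mm = 1.83 cm.
Objective: 1/d_i = 1/f_obj - 1/d_o = 1/1.6 - 1/1.83 = 0.07855 cm^-1, so d_i = 12.730 cm.
m_obj = -d_i/d_o = -12.730/1.83 = -6.957.
Eyepiece angular magnification (image at infinity): M_eye = D/f_e = 24/4 = 6.000.
Overall M = m_obj x M_eye = (-6.957)(6.000) = -41.74.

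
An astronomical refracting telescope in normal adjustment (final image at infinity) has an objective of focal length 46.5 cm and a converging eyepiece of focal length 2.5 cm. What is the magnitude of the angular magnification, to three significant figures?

18.6

|M| = f_obj/|f_eye| = 46.5/2.5 = 18.600.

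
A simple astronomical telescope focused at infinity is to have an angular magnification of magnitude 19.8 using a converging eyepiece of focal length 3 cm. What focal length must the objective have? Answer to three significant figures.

|M| = f_obj/|f_eye|, so f_obj = |M| x |f_eye| = 19.8 x 3 = 59.400 cm.

59.4 cm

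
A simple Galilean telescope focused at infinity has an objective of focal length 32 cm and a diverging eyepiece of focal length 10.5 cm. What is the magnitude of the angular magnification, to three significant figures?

|M| = f_obj/|f_eye| = 32/10.5 = 3.048.

3.05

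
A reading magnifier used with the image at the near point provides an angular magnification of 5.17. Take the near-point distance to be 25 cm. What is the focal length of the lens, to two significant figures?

6.0 cm

For the image at the near point, M = 1 + D/f.
f = D/(M - 1) = 25/(5.17 - 1) = 5.995 cm.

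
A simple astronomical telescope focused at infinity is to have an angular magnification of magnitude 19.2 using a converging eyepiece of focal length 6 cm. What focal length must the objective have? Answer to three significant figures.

|M| = f_obj/|f_eye|, so f_obj = |M| x |f_eye| = 19.2 x 6 = 115.200 cm.

115 cm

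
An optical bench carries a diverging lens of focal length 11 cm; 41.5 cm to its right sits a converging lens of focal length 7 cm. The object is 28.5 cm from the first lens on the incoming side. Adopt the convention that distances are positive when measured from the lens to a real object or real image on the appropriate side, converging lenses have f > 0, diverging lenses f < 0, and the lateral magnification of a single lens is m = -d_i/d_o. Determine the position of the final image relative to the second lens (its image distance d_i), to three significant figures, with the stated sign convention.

Lens 1: 1/d_i1 = 1/f_1 - 1/d_o1 = 1/(-11) - 1/28.5 = -0.12600 cm^-1, so d_i1 = -7.937 cm.
With d_i1 < 0 the first image is virtual and lies on the object side; the object distance for lens 2 is d_o2 = 41.5 - (-7.937) = 49.437 cm.
Lens 2: 1/d_i2 = 1/f_2 - 1/d_o2 = 1/7 - 1/(49.437) = 0.12263 cm^-1, so d_i2 = 8.155 cm.

8.15 cm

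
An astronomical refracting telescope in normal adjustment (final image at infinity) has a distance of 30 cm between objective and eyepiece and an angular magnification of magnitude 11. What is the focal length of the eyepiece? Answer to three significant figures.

2.50 cm

In normal adjustment the tube length equals f_obj + f_eye and |M| = f_obj/f_eye.
So f_obj = 11 f_eye and 11 f_eye + f_eye = 30 cm, giving f_eye = 30/12 = 2.500 cm and f_obj = 27.500 cm.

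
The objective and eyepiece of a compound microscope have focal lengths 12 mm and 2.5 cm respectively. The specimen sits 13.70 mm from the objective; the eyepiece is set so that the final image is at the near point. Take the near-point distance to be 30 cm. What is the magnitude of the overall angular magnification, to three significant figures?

91.8

Convert to cm: f_obj = 12 mm = 1.2 cm; d_o = 13.70 mm = 1.37 cm.
Objective: 1/d_i = 1/f_obj - 1/d_o = 1/1.2 - 1/1.37 = 0.10341 cm^-1, so d_i = 9.671 cm.
m_obj = -d_i/d_o = -9.671/1.37 = -7.059.
Eyepiece angular magnification (image at near point): M_eye = 1 + D/f_e = 1 + 30/2.5 = 13.000.
Overall M = m_obj x M_eye = (-7.059)(13.000) = -91.76.
|M| = 91.76.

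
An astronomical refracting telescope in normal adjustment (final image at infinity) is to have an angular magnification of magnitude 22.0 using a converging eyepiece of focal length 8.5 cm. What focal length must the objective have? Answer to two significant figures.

190 cm

|M| = f_obj/|f_eye|, so f_obj = |M| x |f_eye| = 22.0 x 8.5 = 187.000 cm.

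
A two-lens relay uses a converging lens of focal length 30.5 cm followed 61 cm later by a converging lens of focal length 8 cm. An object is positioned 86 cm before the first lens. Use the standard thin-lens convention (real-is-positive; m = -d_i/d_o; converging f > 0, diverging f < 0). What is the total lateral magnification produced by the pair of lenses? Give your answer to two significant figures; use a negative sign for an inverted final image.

First lens: d_i1 = 1/(1/30.5 - 1/86) = 47.261 cm.
m_1 = -(47.261)/86 = -0.5495.
That image sits 13.739 cm in front of the second lens, so d_o2 = 13.739 cm.
Second lens: d_i2 = 1/(1/8 - 1/(13.739)) = 19.152 cm.
m_2 = -(19.152)/(13.739) = -1.3940.
Overall magnification: m = m_1 m_2 = 0.7661.

0.77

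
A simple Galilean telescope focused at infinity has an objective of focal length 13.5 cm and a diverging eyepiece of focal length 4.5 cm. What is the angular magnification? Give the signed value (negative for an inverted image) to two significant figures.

M = -f_obj/f_eye = -13.5/(-4.5) = 3.000.

3.0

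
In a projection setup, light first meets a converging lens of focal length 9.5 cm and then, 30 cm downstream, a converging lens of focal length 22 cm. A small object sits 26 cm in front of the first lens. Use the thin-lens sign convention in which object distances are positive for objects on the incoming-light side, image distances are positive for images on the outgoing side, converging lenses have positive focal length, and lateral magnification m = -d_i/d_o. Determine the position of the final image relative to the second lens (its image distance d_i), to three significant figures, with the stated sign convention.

Lens 1: 1/d_i1 = 1/f_1 - 1/d_o1 = 1/9.5 - 1/26 = 0.06680 cm^-1, so d_i1 = 14.970 cm.
The intermediate image is 14.970 cm to the right of lens 1, so d_o2 = L - d_i1 = 30 - 14.970 = 15.030 cm.
Lens 2: 1/d_i2 = 1/f_2 - 1/d_o2 = 1/22 - 1/(15.030) = -0.02108 cm^-1, so d_i2 = -47.443 cm.

-47.4 cm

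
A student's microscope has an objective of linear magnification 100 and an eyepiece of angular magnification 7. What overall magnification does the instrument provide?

700

The overall magnification of a compound microscope is the product of the objective and eyepiece magnifications:
M = M_obj x M_eye = 100 x 7 = 700.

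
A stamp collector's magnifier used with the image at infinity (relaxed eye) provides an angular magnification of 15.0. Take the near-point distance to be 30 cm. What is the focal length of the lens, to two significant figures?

For the image at infinity, M = D/f.
f = D/M = 30/15.0 = 2.000 cm.

2.0 cm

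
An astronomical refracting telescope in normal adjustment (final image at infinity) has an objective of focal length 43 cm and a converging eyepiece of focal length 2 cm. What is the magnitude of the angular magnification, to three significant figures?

|M| = f_obj/|f_eye| = 43/2 = 21.500.

21.5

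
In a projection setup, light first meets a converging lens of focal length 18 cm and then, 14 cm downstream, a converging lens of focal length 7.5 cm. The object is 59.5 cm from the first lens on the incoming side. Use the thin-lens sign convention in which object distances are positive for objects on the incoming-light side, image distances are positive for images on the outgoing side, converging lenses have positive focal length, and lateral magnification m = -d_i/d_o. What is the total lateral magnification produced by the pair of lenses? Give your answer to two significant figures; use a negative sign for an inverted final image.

-0.17

First lens: d_i1 = 1/(1/18 - 1/59.5) = 25.807 cm.
m_1 = -(25.807)/59.5 = -0.4337.
This image would form 25.807 cm past lens 1, i.e. 11.807 cm beyond lens 2, so it is a virtual object for lens 2: d_o2 = 14 - 25.807 = -11.807 cm.
Second lens: d_i2 = 1/(1/7.5 - 1/(-11.807)) = 4.587 cm.
m_2 = -(4.587)/(-11.807) = 0.3885.
Total m = m_1 x m_2 = (-0.4337)(0.3885) = -0.1685.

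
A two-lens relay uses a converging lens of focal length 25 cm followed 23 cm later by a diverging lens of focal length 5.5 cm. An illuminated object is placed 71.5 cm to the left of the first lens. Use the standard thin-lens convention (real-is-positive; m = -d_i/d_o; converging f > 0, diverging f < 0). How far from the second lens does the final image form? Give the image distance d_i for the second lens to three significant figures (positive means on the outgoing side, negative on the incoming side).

-8.54 cm

Applying the thin-lens equation to the first lens, 1/25 = 1/71.5 + 1/d_i1, which gives d_i1 = 38.441 cm.
This image would form 38.441 cm past lens 1, i.e. 15.441 cm beyond lens 2, so it is a virtual object for lens 2: d_o2 = 23 - 38.441 = -15.441 cm.
Applying the thin-lens equation again with f_2 = -5.5 cm and d_o2 = -15.441 cm gives d_i2 = -8.543 cm.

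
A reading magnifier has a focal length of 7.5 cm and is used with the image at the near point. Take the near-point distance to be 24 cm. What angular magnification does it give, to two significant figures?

4.2

M = 1 + D/f = 1 + 24/7.5 = 4.200.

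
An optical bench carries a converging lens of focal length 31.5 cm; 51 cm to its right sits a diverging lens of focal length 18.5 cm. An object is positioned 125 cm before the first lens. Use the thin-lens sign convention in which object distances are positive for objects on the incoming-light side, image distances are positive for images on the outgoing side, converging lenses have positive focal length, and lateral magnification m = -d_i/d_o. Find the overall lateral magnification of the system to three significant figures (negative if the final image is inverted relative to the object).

-0.228

Applying the thin-lens equation to the first lens, 1/31.5 = 1/125 + 1/d_i1, which gives d_i1 = 42.112 cm.
Its lateral magnification is m_1 = -d_i1/d_o1 = -(42.112)/125 = -0.3369.
The intermediate image is 42.112 cm to the right of lens 1, so d_o2 = L - d_i1 = 51 - 42.112 = 8.888 cm.
Applying the thin-lens equation again with f_2 = -18.5 cm and d_o2 = 8.888 cm gives d_i2 = -6.004 cm.
m_2 = -(-6.004)/(8.888) = 0.6755.
Overall magnification: m = m_1 m_2 = -0.2276.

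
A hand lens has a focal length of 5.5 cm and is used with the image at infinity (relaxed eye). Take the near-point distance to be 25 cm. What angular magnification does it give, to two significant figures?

4.5

M = D/f = 25/5.5 = 4.545.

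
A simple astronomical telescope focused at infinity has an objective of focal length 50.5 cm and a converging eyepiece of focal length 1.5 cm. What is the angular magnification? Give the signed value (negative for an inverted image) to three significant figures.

-33.7

M = -f_obj/f_eye = -50.5/(1.5) = -33.667.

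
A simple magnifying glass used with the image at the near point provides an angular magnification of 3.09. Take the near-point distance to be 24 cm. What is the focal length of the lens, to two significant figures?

For the image at the near point, M = 1 + D/f.
f = D/(M - 1) = 24/(3.09 - 1) = 11.483 cm.

11 cm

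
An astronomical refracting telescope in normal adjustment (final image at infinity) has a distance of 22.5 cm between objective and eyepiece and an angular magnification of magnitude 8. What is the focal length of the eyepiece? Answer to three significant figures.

In normal adjustment the tube length equals f_obj + f_eye and |M| = f_obj/f_eye.
So f_obj = 8 f_eye and 8 f_eye + f_eye = 22.5 cm, giving f_eye = 22.5/9 = 2.500 cm and f_obj = 20.000 cm.

2.50 cm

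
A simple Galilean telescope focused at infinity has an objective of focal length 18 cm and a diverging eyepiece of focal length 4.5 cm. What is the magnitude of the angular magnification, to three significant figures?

|M| = f_obj/|f_eye| = 18/4.5 = 4.000.

4.00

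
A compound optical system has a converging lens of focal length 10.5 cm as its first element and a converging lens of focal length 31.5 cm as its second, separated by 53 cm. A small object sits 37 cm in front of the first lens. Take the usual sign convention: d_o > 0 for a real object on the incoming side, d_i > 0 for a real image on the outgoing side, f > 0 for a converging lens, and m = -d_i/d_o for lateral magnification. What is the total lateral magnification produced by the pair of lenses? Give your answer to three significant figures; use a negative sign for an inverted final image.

First lens: d_i1 = 1/(1/10.5 - 1/37) = 14.660 cm.
m_1 = -(14.660)/37 = -0.3962.
The intermediate image is 14.660 cm to the right of lens 1, so d_o2 = L - d_i1 = 53 - 14.660 = 38.340 cm.
Second lens: d_i2 = 1/(1/31.5 - 1/(38.340)) = 176.574 cm.
m_2 = -(176.574)/(38.340) = -4.6055.
Overall magnification: m = m_1 m_2 = 1.8248.

1.82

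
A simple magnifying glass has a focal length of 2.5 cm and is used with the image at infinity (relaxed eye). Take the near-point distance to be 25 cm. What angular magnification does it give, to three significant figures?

M = D/f = 25/2.5 = 10.000.

10.0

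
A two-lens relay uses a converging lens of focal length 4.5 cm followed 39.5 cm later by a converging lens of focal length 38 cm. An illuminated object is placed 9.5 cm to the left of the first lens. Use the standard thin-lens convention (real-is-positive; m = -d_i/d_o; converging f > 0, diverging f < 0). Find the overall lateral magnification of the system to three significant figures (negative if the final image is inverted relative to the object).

-4.85

Lens 1: 1/d_i1 = 1/f_1 - 1/d_o1 = 1/4.5 - 1/9.5 = 0.11696 cm^-1, so d_i1 = 8.550 cm.
m_1 = -(8.550)/9.5 = -0.9000.
That image sits 30.950 cm in front of the second lens, so d_o2 = 30.950 cm.
Lens 2: 1/d_i2 = 1/f_2 - 1/d_o2 = 1/38 - 1/(30.950) = -0.00599 cm^-1, so d_i2 = -166.823 cm.
m_2 = -(-166.823)/(30.950) = 5.3901.
Overall magnification: m = m_1 m_2 = -4.8511.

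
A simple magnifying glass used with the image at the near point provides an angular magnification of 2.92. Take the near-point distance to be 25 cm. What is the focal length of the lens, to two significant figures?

13 cm

For the image at the near point, M = 1 + D/f.
f = D/(M - 1) = 25/(2.92 - 1) = 13.021 cm.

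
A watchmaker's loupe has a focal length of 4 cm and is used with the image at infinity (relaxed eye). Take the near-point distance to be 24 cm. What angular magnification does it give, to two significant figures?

6.0

M = D/f = 24/4 = 6.000.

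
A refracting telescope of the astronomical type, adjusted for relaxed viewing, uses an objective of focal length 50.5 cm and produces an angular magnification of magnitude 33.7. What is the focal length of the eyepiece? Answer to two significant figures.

|M| = f_obj/f_eye, so f_eye = f_obj/|M| = 50.5/33.7 = 1.499 cm.

1.5 cm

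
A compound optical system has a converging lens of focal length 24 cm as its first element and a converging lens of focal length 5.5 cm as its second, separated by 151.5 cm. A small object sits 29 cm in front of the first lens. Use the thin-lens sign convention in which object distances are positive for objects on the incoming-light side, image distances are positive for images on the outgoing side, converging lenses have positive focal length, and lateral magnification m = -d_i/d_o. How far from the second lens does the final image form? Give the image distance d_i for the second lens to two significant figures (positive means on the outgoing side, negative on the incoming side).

9.9 cm

First lens: d_i1 = 1/(1/24 - 1/29) = 139.200 cm.
Object distance for lens 2: d_o2 = 151.5 - 139.200 = 12.300 cm.
Second lens: d_i2 = 1/(1/5.5 - 1/(12.300)) = 9.949 cm.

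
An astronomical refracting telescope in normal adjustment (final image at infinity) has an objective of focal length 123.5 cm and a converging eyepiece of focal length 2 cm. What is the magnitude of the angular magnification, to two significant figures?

|M| = f_obj/|f_eye| = 123.5/2 = 61.750.

62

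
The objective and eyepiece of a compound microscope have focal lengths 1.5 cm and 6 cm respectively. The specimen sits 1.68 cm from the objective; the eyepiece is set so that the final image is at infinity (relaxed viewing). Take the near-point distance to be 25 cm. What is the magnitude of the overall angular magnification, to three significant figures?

34.7

Objective: 1/d_i = 1/f_obj - 1/d_o = 1/1.5 - 1/1.68 = 0.07143 cm^-1, so d_i = 14.000 cm.
m_obj = -d_i/d_o = -14.000/1.68 = -8.333.
Eyepiece angular magnification (image at infinity): M_eye = D/f_e = 25/6 = 4.167.
Overall M = m_obj x M_eye = (-8.333)(4.167) = -34.72.
|M| = 34.72.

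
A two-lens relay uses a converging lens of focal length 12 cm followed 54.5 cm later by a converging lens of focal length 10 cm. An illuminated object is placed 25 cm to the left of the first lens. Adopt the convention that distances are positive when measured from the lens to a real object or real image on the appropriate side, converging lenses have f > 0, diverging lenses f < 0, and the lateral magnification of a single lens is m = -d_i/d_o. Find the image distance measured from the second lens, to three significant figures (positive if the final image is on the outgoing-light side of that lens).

First lens: d_i1 = 1/(1/12 - 1/25) = 23.077 cm.
Object distance for lens 2: d_o2 = 54.5 - 23.077 = 31.423 cm.
Second lens: d_i2 = 1/(1/10 - 1/(31.423)) = 14.668 cm.

14.7 cm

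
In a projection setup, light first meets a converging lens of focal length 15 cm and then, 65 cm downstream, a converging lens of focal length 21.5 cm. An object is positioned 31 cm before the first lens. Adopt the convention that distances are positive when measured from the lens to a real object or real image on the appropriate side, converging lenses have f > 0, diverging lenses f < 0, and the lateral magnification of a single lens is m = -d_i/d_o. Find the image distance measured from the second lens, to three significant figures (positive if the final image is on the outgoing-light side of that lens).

53.5 cm

Applying the thin-lens equation to the first lens, 1/15 = 1/31 + 1/d_i1, which gives d_i1 = 29.062 cm.
The intermediate image is 29.062 cm to the right of lens 1, so d_o2 = L - d_i1 = 65 - 29.062 = 35.938 cm.
Applying the thin-lens equation again with f_2 = 21.5 cm and d_o2 = 35.938 cm gives d_i2 = 53.517 cm.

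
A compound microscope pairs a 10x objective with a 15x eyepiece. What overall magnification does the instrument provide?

150

The overall magnification of a compound microscope is the product of the objective and eyepiece magnifications:
M = M_obj x M_eye = 10 x 15 = 150.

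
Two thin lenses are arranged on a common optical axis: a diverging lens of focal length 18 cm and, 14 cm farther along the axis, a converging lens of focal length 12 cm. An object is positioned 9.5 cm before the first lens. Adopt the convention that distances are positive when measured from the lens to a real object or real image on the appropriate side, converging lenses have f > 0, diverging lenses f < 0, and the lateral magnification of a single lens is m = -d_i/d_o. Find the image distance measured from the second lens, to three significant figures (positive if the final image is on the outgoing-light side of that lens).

29.5 cm

Applying the thin-lens equation to the first lens, 1/(-18) = 1/9.5 + 1/d_i1, which gives d_i1 = -6.218 cm.
The intermediate image is virtual, 6.218 cm to the left of lens 1, so d_o2 = L - d_i1 = 14 - (-6.218) = 20.218 cm.
Applying the thin-lens equation again with f_2 = 12 cm and d_o2 = 20.218 cm gives d_i2 = 29.522 cm.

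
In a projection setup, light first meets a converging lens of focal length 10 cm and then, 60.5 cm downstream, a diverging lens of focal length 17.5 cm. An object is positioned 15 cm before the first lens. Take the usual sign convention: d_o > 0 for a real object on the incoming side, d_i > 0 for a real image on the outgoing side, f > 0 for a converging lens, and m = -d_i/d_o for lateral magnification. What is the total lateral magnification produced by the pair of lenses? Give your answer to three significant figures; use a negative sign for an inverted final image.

First lens: d_i1 = 1/(1/10 - 1/15) = 30.000 cm.
m_1 = -(30.000)/15 = -2.0000.
That image sits 30.500 cm in front of the second lens, so d_o2 = 30.500 cm.
Second lens: d_i2 = 1/(1/(-17.5) - 1/(30.500)) = -11.120 cm.
m_2 = -(-11.120)/(30.500) = 0.3646.
The system's lateral magnification is m_1 m_2 = (-2.0000)(0.3646) = -0.7292.

-0.729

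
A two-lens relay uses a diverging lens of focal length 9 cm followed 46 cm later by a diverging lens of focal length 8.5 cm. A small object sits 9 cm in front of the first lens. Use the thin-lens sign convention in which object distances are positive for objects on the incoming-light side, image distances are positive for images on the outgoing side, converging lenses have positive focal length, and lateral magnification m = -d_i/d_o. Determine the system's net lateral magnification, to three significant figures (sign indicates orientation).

0.0720

Applying the thin-lens equation to the first lens, 1/(-9) = 1/9 + 1/d_i1, which gives d_i1 = -4.500 cm.
Its lateral magnification is m_1 = -d_i1/d_o1 = -(-4.500)/9 = 0.5000.
With d_i1 < 0 the first image is virtual and lies on the object side; the object distance for lens 2 is d_o2 = 46 - (-4.500) = 50.500 cm.
Applying the thin-lens equation again with f_2 = -8.5 cm and d_o2 = 50.500 cm gives d_i2 = -7.275 cm.
m_2 = -(-7.275)/(50.500) = 0.1441.
Overall magnification: m = m_1 m_2 = 0.0720.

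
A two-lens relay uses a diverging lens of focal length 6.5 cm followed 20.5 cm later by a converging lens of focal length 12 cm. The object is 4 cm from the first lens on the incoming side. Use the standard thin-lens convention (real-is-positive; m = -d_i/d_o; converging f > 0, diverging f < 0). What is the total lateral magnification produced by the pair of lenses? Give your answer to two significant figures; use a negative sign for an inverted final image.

Applying the thin-lens equation to the first lens, 1/(-6.5) = 1/4 + 1/d_i1, which gives d_i1 = -2.476 cm.
Its lateral magnification is m_1 = -d_i1/d_o1 = -(-2.476)/4 = 0.6190.
With d_i1 < 0 the first image is virtual and lies on the object side; the object distance for lens 2 is d_o2 = 20.5 - (-2.476) = 22.976 cm.
Applying the thin-lens equation again with f_2 = 12 cm and d_o2 = 22.976 cm gives d_i2 = 25.119 cm.
m_2 = -(25.119)/(22.976) = -1.0933.
Total m = m_1 x m_2 = (0.6190)(-1.0933) = -0.6768.

-0.68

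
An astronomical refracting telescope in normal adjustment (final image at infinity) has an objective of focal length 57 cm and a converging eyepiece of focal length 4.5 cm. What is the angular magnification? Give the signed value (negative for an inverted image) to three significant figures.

M = -f_obj/f_eye = -57/(4.5) = -12.667.

-12.7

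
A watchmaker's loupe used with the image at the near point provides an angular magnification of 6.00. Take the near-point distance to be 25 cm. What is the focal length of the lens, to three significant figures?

For the image at the near point, M = 1 + D/f.
f = D/(M - 1) = 25/(6.0 - 1) = 5.000 cm.

5.00 cm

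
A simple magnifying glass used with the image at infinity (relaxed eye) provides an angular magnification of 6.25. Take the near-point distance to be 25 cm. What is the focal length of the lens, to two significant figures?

For the image at infinity, M = D/f.
f = D/M = 25/6.25 = 4.000 cm.

4.0 cm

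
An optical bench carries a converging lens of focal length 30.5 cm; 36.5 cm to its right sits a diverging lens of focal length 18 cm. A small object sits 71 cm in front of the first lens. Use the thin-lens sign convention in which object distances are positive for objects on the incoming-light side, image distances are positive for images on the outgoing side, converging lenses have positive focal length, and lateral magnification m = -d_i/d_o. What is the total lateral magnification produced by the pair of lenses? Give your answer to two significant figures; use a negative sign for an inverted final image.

First lens: d_i1 = 1/(1/30.5 - 1/71) = 53.469 cm.
m_1 = -(53.469)/71 = -0.7531.
Since 53.469 cm > 36.5 cm, the first image lies past the second lens and serves as a virtual object: d_o2 = L - d_i1 = -16.969 cm.
Second lens: d_i2 = 1/(1/(-18) - 1/(-16.969)) = 296.299 cm.
m_2 = -(296.299)/(-16.969) = 17.4611.
Total m = m_1 x m_2 = (-0.7531)(17.4611) = -13.1497.

-13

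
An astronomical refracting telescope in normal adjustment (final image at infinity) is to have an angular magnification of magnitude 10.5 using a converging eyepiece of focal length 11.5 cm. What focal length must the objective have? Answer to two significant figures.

|M| = f_obj/|f_eye|, so f_obj = |M| x |f_eye| = 10.5 x 11.5 = 120.750 cm.

120 cm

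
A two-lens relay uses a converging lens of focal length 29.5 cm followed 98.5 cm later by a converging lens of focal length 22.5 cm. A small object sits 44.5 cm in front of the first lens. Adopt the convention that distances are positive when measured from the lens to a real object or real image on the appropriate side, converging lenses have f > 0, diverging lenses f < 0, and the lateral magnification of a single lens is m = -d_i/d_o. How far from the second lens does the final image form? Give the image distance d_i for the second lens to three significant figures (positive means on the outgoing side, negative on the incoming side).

-21.5 cm

First lens: d_i1 = 1/(1/29.5 - 1/44.5) = 87.517 cm.
Object distance for lens 2: d_o2 = 98.5 - 87.517 = 10.983 cm.
Second lens: d_i2 = 1/(1/22.5 - 1/(10.983)) = -21.458 cm.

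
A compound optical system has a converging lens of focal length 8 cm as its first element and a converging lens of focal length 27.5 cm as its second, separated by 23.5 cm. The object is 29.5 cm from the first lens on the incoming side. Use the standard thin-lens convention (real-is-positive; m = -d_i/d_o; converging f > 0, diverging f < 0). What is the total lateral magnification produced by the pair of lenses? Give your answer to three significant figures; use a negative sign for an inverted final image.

-0.683

Lens 1: 1/d_i1 = 1/f_1 - 1/d_o1 = 1/8 - 1/29.5 = 0.09110 cm^-1, so d_i1 = 10.977 cm.
m_1 = -(10.977)/29.5 = -0.3721.
Object distance for lens 2: d_o2 = 23.5 - 10.977 = 12.523 cm.
Lens 2: 1/d_i2 = 1/f_2 - 1/d_o2 = 1/27.5 - 1/(12.523) = -0.04349 cm^-1, so d_i2 = -22.995 cm.
m_2 = -(-22.995)/(12.523) = 1.8362.
Total m = m_1 x m_2 = (-0.3721)(1.8362) = -0.6832.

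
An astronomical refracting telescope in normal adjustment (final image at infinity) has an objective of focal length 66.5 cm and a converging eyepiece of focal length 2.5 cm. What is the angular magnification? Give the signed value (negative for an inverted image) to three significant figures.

-26.6

M = -f_obj/f_eye = -66.5/(2.5) = -26.600.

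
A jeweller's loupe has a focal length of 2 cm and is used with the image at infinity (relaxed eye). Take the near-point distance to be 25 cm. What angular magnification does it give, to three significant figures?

12.5

M = D/f = 25/2 = 12.500.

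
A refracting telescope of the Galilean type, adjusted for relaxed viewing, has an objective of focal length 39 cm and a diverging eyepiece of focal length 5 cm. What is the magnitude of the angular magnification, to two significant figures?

|M| = f_obj/|f_eye| = 39/5 = 7.800.

7.8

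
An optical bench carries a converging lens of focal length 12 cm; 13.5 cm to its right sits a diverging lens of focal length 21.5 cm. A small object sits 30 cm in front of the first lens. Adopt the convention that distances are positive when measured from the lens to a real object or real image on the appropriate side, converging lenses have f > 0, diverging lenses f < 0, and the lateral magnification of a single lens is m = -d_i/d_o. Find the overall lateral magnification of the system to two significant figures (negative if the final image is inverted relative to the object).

Lens 1: 1/d_i1 = 1/f_1 - 1/d_o1 = 1/12 - 1/30 = 0.05000 cm^-1, so d_i1 = 20.000 cm.
m_1 = -(20.000)/30 = -0.6667.
Since 20.000 cm > 13.5 cm, the first image lies past the second lens and serves as a virtual object: d_o2 = L - d_i1 = -6.500 cm.
Lens 2: 1/d_i2 = 1/f_2 - 1/d_o2 = 1/(-21.5) - 1/(-6.500) = 0.10733 cm^-1, so d_i2 = 9.317 cm.
m_2 = -(9.317)/(-6.500) = 1.4333.
Total m = m_1 x m_2 = (-0.6667)(1.4333) = -0.9556.

-0.96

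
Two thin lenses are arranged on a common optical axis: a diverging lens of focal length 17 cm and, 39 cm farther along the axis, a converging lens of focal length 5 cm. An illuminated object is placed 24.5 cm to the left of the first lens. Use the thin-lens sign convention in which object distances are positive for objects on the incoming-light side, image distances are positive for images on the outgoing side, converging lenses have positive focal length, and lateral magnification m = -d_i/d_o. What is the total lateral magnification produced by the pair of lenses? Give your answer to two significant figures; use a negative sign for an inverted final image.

Lens 1: 1/d_i1 = 1/f_1 - 1/d_o1 = 1/(-17) - 1/24.5 = -0.09964 cm^-1, so d_i1 = -10.036 cm.
m_1 = -(-10.036)/24.5 = 0.4096.
The intermediate image is virtual, 10.036 cm to the left of lens 1, so d_o2 = L - d_i1 = 39 - (-10.036) = 49.036 cm.
Lens 2: 1/d_i2 = 1/f_2 - 1/d_o2 = 1/5 - 1/(49.036) = 0.17961 cm^-1, so d_i2 = 5.568 cm.
m_2 = -(5.568)/(49.036) = -0.1135.
The system's lateral magnification is m_1 m_2 = (0.4096)(-0.1135) = -0.0465.

-0.047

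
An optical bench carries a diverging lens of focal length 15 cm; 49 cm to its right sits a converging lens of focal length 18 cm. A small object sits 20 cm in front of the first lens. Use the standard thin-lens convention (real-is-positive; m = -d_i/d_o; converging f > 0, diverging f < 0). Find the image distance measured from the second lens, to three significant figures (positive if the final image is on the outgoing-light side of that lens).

Lens 1: 1/d_i1 = 1/f_1 - 1/d_o1 = 1/(-15) - 1/20 = -0.11667 cm^-1, so d_i1 = -8.571 cm.
The intermediate image is virtual, 8.571 cm to the left of lens 1, so d_o2 = L - d_i1 = 49 - (-8.571) = 57.571 cm.
Lens 2: 1/d_i2 = 1/f_2 - 1/d_o2 = 1/18 - 1/(57.571) = 0.03819 cm^-1, so d_i2 = 26.188 cm.

26.2 cm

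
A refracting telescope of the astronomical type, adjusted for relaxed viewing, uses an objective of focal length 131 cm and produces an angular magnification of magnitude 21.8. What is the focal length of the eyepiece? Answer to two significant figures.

6.0 cm

|M| = f_obj/f_eye, so f_eye = f_obj/|M| = 131/21.8 = 6.009 cm.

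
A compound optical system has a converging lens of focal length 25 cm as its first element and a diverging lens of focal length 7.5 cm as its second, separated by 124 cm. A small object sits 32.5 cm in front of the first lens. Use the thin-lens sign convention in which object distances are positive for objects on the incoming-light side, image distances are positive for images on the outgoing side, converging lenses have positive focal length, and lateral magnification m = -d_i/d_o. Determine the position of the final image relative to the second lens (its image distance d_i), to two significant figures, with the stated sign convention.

-5.1 cm

Lens 1: 1/d_i1 = 1/f_1 - 1/d_o1 = 1/25 - 1/32.5 = 0.00923 cm^-1, so d_i1 = 108.333 cm.
That image sits 15.667 cm in front of the second lens, so d_o2 = 15.667 cm.
Lens 2: 1/d_i2 = 1/f_2 - 1/d_o2 = 1/(-7.5) - 1/(15.667) = -0.19716 cm^-1, so d_i2 = -5.072 cm.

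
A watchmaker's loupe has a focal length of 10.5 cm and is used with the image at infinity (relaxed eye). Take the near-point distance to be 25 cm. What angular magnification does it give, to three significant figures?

2.38

M = D/f = 25/10.5 = 2.381.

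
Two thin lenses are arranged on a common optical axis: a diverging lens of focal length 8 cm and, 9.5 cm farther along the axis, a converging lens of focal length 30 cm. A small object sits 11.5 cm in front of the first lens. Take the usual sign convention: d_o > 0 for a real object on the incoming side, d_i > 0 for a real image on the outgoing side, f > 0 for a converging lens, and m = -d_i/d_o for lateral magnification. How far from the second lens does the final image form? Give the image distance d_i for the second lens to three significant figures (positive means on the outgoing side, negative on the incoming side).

Lens 1: 1/d_i1 = 1/f_1 - 1/d_o1 = 1/(-8) - 1/11.5 = -0.21196 cm^-1, so d_i1 = -4.718 cm.
The intermediate image is virtual, 4.718 cm to the left of lens 1, so d_o2 = L - d_i1 = 9.5 - (-4.718) = 14.218 cm.
Lens 2: 1/d_i2 = 1/f_2 - 1/d_o2 = 1/30 - 1/(14.218) = -0.03700 cm^-1, so d_i2 = -27.027 cm.

-27.0 cm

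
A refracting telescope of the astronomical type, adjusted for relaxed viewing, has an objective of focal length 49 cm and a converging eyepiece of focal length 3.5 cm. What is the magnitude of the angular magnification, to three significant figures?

|M| = f_obj/|f_eye| = 49/3.5 = 14.000.

14.0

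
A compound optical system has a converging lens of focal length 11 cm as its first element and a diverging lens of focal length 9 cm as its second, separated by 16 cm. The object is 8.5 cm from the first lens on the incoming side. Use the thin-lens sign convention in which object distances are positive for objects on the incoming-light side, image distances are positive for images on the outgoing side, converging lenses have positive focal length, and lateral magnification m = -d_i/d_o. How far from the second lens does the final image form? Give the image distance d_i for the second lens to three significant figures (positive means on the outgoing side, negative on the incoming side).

-7.70 cm

Lens 1: 1/d_i1 = 1/f_1 - 1/d_o1 = 1/11 - 1/8.5 = -0.02674 cm^-1, so d_i1 = -37.400 cm.
The intermediate image is virtual, 37.400 cm to the left of lens 1, so d_o2 = L - d_i1 = 16 - (-37.400) = 53.400 cm.
Lens 2: 1/d_i2 = 1/f_2 - 1/d_o2 = 1/(-9) - 1/(53.400) = -0.12984 cm^-1, so d_i2 = -7.702 cm.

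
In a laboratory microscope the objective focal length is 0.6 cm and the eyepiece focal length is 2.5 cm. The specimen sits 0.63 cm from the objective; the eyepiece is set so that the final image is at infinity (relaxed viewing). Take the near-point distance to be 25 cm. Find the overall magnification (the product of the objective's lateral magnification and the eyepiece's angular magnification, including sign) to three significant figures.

-200

Objective: 1/d_i = 1/f_obj - 1/d_o = 1/0.6 - 1/0.63 = 0.07937 cm^-1, so d_i = 12.600 cm.
m_obj = -d_i/d_o = -12.600/0.63 = -20.000.
Eyepiece angular magnification (image at infinity): M_eye = D/f_e = 25/2.5 = 10.000.
Overall M = m_obj x M_eye = (-20.000)(10.000) = -200.00.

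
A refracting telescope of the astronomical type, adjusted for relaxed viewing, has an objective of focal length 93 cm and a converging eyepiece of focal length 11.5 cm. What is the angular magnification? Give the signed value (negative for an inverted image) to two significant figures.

M = -f_obj/f_eye = -93/(11.5) = -8.087.

-8.1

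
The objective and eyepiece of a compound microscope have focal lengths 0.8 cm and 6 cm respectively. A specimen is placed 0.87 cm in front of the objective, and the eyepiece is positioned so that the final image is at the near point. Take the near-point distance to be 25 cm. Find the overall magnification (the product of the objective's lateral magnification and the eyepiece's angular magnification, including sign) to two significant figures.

-59

Objective: 1/d_i = 1/f_obj - 1/d_o = 1/0.8 - 1/0.87 = 0.10057 cm^-1, so d_i = 9.943 cm.
m_obj = -d_i/d_o = -9.943/0.87 = -11.429.
Eyepiece angular magnification (image at near point): M_eye = 1 + D/f_e = 1 + 25/6 = 5.167.
Overall M = m_obj x M_eye = (-11.429)(5.167) = -59.05.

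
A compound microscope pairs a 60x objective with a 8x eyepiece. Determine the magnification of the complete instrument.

480

The overall magnification of a compound microscope is the product of the objective and eyepiece magnifications:
M = M_obj x M_eye = 60 x 8 = 480.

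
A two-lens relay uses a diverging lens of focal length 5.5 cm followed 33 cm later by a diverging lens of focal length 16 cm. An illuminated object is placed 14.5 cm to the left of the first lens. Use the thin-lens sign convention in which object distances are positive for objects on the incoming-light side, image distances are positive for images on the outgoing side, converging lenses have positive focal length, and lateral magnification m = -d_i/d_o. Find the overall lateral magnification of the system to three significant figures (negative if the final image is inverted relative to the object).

Lens 1: 1/d_i1 = 1/f_1 - 1/d_o1 = 1/(-5.5) - 1/14.5 = -0.25078 cm^-1, so d_i1 = -3.988 cm.
m_1 = -(-3.988)/14.5 = 0.2750.
With d_i1 < 0 the first image is virtual and lies on the object side; the object distance for lens 2 is d_o2 = 33 - (-3.988) = 36.987 cm.
Lens 2: 1/d_i2 = 1/f_2 - 1/d_o2 = 1/(-16) - 1/(36.987) = -0.08954 cm^-1, so d_i2 = -11.169 cm.
m_2 = -(-11.169)/(36.987) = 0.3020.
Total m = m_1 x m_2 = (0.2750)(0.3020) = 0.0830.

0.0830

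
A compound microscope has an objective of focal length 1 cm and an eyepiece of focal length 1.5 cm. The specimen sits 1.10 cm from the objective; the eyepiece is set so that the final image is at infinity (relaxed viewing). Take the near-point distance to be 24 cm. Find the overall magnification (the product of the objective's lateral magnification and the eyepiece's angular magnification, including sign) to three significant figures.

Objective: 1/d_i = 1/f_obj - 1/d_o = 1/1 - 1/1.10 = 0.09091 cm^-1, so d_i = 11.000 cm.
m_obj = -d_i/d_o = -11.000/1.10 = -10.000.
Eyepiece angular magnification (image at infinity): M_eye = D/f_e = 24/1.5 = 16.000.
Overall M = m_obj x M_eye = (-10.000)(16.000) = -160.00.

-160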